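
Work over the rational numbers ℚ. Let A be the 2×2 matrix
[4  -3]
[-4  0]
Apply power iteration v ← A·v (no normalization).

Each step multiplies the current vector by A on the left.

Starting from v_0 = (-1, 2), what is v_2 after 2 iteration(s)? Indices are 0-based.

v_2 = (-52, 40)

v_0 = (-1, 2).
v_1 = A·v_0 = (-10, 4).
v_2 = A·v_1 = (-52, 40).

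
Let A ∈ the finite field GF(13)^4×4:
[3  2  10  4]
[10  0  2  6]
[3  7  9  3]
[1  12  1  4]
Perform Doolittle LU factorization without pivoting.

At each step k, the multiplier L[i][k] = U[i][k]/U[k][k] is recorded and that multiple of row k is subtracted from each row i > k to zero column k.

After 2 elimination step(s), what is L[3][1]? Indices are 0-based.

L[3][1] = 10

Step 1: pivot at (0,0) is 3.
  row1 ← row1 − (12)·row0  ⇒  L[1][0]=12, U row1=(0, 2, 12, 10)
  row2 ← row2 − (1)·row0  ⇒  L[2][0]=1, U row2=(0, 5, 12, 12)
  row3 ← row3 − (9)·row0  ⇒  L[3][0]=9, U row3=(0, 7, 2, 7)
Step 2: pivot at (1,1) is 2.
  row2 ← row2 − (9)·row1  ⇒  L[2][1]=9, U row2=(0, 0, 8, 0)
  row3 ← row3 − (10)·row1  ⇒  L[3][1]=10, U row3=(0, 0, 12, 11)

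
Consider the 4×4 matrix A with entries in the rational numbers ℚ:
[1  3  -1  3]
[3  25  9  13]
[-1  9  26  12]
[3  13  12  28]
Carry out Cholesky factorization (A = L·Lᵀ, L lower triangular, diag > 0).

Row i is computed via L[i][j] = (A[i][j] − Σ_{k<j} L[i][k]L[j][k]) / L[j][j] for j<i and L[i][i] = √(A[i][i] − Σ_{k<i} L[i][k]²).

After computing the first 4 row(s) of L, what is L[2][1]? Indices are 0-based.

Step 1: L[0][0] = √(1) = 1.
  L[1][0] = (3) / L[0][0] = 3.
Step 2: L[1][1] = √(16) = 4.
  L[2][0] = (-1) / L[0][0] = -1.
  L[2][1] = (12) / L[1][1] = 3.
Step 3: L[2][2] = √(16) = 4.
  L[3][0] = (3) / L[0][0] = 3.
  L[3][1] = (4) / L[1][1] = 1.
  L[3][2] = (12) / L[2][2] = 3.
Step 4: L[3][3] = √(9) = 3.

L[2][1] = 3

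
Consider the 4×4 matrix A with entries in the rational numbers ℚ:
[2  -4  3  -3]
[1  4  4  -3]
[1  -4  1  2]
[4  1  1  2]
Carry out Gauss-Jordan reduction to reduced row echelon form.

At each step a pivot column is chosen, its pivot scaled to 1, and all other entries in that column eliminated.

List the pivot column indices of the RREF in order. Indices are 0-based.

pivot columns: 0, 1, 2, 3

step 1: normalize row 0 (÷2) = (1, -2, 3/2, -3/2)
  row 1: subtract 1×row0 = (0, 6, 5/2, -3/2)
  row 2: subtract 1×row0 = (0, -2, -1/2, 7/2)
  row 3: subtract 4×row0 = (0, 9, -5, 8)
step 2: normalize row 1 (÷6) = (0, 1, 5/12, -1/4)
  row 0: subtract -2×row1 = (1, 0, 7/3, -2)
  row 2: subtract -2×row1 = (0, 0, 1/3, 3)
  row 3: subtract 9×row1 = (0, 0, -35/4, 41/4)
step 3: normalize row 2 (÷1/3) = (0, 0, 1, 9)
  row 0: subtract 7/3×row2 = (1, 0, 0, -23)
  row 1: subtract 5/12×row2 = (0, 1, 0, -4)
  row 3: subtract -35/4×row2 = (0, 0, 0, 89)
step 4: normalize row 3 (÷89) = (0, 0, 0, 1)
  row 0: subtract -23×row3 = (1, 0, 0, 0)
  row 1: subtract -4×row3 = (0, 1, 0, 0)
  row 2: subtract 9×row3 = (0, 0, 1, 0)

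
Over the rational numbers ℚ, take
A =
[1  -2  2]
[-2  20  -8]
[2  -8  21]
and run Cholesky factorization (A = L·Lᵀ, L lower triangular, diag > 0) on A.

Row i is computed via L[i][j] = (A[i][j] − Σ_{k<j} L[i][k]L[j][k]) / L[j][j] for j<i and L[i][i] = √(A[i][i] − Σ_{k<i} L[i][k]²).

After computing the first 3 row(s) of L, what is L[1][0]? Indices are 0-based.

L[1][0] = -2

Step 1: L[0][0] = √(1) = 1.
  L[1][0] = (-2) / L[0][0] = -2.
Step 2: L[1][1] = √(16) = 4.
  L[2][0] = (2) / L[0][0] = 2.
  L[2][1] = (-4) / L[1][1] = -1.
Step 3: L[2][2] = √(16) = 4.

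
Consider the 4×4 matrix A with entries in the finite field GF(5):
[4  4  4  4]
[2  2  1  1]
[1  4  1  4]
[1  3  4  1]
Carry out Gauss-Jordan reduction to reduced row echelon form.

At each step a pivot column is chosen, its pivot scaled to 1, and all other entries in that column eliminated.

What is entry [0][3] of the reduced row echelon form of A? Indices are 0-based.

M[0][3] = 4

step 1: normalize row 0 (÷4) = (1, 1, 1, 1)
  row 1: subtract 2×row0 = (0, 0, 4, 4)
  row 2: subtract 1×row0 = (0, 3, 0, 3)
  row 3: subtract 1×row0 = (0, 2, 3, 0)
step 2: exchange rows 1,2
step 2: normalize row 1 (÷3) = (0, 1, 0, 1)
  row 0: subtract 1×row1 = (1, 0, 1, 0)
  row 3: subtract 2×row1 = (0, 0, 3, 3)
step 3: normalize row 2 (÷4) = (0, 0, 1, 1)
  row 0: subtract 1×row2 = (1, 0, 0, 4)
  row 3: subtract 3×row2 = (0, 0, 0, 0)
skip col 3 (zero from row 3)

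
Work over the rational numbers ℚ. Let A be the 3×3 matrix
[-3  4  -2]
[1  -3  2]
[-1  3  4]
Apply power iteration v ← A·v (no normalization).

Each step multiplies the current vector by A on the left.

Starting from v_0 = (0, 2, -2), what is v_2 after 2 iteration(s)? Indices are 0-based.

v_0 = (0, 2, -2).
v_1 = A·v_0 = (12, -10, -2).
v_2 = A·v_1 = (-72, 38, -50).

v_2 = (-72, 38, -50)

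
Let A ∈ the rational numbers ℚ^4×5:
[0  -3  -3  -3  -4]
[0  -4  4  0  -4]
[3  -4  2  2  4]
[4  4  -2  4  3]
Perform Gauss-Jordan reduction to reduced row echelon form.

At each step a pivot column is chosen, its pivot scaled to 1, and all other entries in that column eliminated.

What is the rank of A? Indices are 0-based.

rank = 4

[1] R0 <-> R2
[1] R0 /= 3  ⇒  (1, -4/3, 2/3, 2/3, 4/3)
     R3 -= 4·R0  ⇒  (0, 28/3, -14/3, 4/3, -7/3)
[2] R1 /= -4  ⇒  (0, 1, -1, 0, 1)
     R0 -= -4/3·R1  ⇒  (1, 0, -2/3, 2/3, 8/3)
     R2 -= -3·R1  ⇒  (0, 0, -6, -3, -1)
     R3 -= 28/3·R1  ⇒  (0, 0, 14/3, 4/3, -35/3)
[3] R2 /= -6  ⇒  (0, 0, 1, 1/2, 1/6)
     R0 -= -2/3·R2  ⇒  (1, 0, 0, 1, 25/9)
     R1 -= -1·R2  ⇒  (0, 1, 0, 1/2, 7/6)
     R3 -= 14/3·R2  ⇒  (0, 0, 0, -1, -112/9)
[4] R3 /= -1  ⇒  (0, 0, 0, 1, 112/9)
     R0 -= 1·R3  ⇒  (1, 0, 0, 0, -29/3)
     R1 -= 1/2·R3  ⇒  (0, 1, 0, 0, -91/18)
     R2 -= 1/2·R3  ⇒  (0, 0, 1, 0, -109/18)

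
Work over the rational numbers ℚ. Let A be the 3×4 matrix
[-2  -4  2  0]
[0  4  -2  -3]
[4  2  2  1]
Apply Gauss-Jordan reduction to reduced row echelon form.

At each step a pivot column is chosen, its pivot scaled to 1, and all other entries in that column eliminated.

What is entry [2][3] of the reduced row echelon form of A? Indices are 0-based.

M[2][3] = -7/6

pivot(0,0)=-2: scale R0 → (1, 2, -1, 0)
  clear (2,0): R2 −= (4)R0 → (0, -6, 6, 1)
pivot(1,1)=4: scale R1 → (0, 1, -1/2, -3/4)
  clear (0,1): R0 −= (2)R1 → (1, 0, 0, 3/2)
  clear (2,1): R2 −= (-6)R1 → (0, 0, 3, -7/2)
pivot(2,2)=3: scale R2 → (0, 0, 1, -7/6)
  clear (1,2): R1 −= (-1/2)R2 → (0, 1, 0, -4/3)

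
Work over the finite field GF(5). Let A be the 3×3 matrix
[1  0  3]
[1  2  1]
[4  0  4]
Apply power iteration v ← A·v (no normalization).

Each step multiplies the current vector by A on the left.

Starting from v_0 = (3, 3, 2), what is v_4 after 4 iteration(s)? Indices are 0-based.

v_0 = (3, 3, 2).
v_1 = A·v_0 = (4, 1, 0).
v_2 = A·v_1 = (4, 1, 1).
v_3 = A·v_2 = (2, 2, 0).
v_4 = A·v_3 = (2, 1, 3).

v_4 = (2, 1, 3)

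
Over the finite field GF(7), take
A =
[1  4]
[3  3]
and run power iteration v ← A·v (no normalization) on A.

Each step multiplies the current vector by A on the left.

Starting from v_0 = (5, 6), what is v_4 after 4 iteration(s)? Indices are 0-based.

v_4 = (1, 0)

v_0 = (5, 6).
v_1 = A·v_0 = (1, 5).
v_2 = A·v_1 = (0, 4).
v_3 = A·v_2 = (2, 5).
v_4 = A·v_3 = (1, 0).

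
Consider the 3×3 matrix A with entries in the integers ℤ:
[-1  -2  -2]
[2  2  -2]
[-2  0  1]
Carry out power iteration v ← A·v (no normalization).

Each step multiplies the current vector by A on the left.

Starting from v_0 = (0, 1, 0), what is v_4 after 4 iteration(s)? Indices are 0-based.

v_0 = (0, 1, 0).
v_1 = A·v_0 = (-2, 2, 0).
v_2 = A·v_1 = (-2, 0, 4).
v_3 = A·v_2 = (-6, -12, 8).
v_4 = A·v_3 = (14, -52, 20).

v_4 = (14, -52, 20)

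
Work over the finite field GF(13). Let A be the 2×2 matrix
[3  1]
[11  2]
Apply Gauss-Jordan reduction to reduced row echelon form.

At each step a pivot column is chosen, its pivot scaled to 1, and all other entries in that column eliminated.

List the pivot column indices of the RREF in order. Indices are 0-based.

step 1: normalize row 0 (÷3) = (1, 9)
  row 1: subtract 11×row0 = (0, 7)
step 2: normalize row 1 (÷7) = (0, 1)
  row 0: subtract 9×row1 = (1, 0)

pivot columns: 0, 1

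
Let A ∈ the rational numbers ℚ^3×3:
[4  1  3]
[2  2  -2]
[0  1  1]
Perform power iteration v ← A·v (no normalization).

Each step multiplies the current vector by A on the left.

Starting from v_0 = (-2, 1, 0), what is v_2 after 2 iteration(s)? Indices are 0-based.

v_2 = (-27, -20, -1)

v_0 = (-2, 1, 0).
v_1 = A·v_0 = (-7, -2, 1).
v_2 = A·v_1 = (-27, -20, -1).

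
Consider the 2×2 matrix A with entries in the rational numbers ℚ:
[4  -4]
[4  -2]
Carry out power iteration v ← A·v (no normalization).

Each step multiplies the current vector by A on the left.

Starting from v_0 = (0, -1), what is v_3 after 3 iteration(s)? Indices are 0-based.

v_0 = (0, -1).
v_1 = A·v_0 = (4, 2).
v_2 = A·v_1 = (8, 12).
v_3 = A·v_2 = (-16, 8).

v_3 = (-16, 8)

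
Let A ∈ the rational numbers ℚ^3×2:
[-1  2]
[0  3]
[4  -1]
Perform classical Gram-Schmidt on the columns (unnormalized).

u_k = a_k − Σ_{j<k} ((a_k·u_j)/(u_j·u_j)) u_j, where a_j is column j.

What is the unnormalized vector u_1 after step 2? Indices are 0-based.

u_1 = (28/17, 3, 7/17)

Step 1: u_0 = a_0 = (-1, 0, 4).
Step 2: u_1 = a_1 − (-6/17)·u_0 = (28/17, 3, 7/17).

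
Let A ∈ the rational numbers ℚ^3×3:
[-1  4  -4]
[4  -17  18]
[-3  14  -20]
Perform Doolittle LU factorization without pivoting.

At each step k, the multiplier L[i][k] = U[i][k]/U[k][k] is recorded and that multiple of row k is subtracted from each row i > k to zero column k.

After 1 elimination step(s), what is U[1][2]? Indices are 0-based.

Step 1: pivot at (0,0) is -1.
  row1 ← row1 − (-4)·row0  ⇒  L[1][0]=-4, U row1=(0, -1, 2)
  row2 ← row2 − (3)·row0  ⇒  L[2][0]=3, U row2=(0, 2, -8)

U[1][2] = 2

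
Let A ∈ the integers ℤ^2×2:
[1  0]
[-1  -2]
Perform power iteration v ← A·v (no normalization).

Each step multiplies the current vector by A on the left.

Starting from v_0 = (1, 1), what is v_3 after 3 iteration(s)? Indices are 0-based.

v_3 = (1, -11)

v_0 = (1, 1).
v_1 = A·v_0 = (1, -3).
v_2 = A·v_1 = (1, 5).
v_3 = A·v_2 = (1, -11).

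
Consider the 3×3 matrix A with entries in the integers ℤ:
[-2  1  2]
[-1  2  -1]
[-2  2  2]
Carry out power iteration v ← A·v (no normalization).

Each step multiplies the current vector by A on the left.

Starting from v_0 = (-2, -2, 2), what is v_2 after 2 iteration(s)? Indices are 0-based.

v_0 = (-2, -2, 2).
v_1 = A·v_0 = (6, -4, 4).
v_2 = A·v_1 = (-8, -18, -12).

v_2 = (-8, -18, -12)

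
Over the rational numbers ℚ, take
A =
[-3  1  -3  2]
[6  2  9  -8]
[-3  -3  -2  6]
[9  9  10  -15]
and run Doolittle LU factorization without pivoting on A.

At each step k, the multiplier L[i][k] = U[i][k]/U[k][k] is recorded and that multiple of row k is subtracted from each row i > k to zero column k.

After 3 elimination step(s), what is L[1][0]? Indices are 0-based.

L[1][0] = -2

Step 1: pivot at (0,0) is -3.
  row1 ← row1 − (-2)·row0  ⇒  L[1][0]=-2, U row1=(0, 4, 3, -4)
  row2 ← row2 − (1)·row0  ⇒  L[2][0]=1, U row2=(0, -4, 1, 4)
  row3 ← row3 − (-3)·row0  ⇒  L[3][0]=-3, U row3=(0, 12, 1, -9)
Step 2: pivot at (1,1) is 4.
  row2 ← row2 − (-1)·row1  ⇒  L[2][1]=-1, U row2=(0, 0, 4, 0)
  row3 ← row3 − (3)·row1  ⇒  L[3][1]=3, U row3=(0, 0, -8, 3)
Step 3: pivot at (2,2) is 4.
  row3 ← row3 − (-2)·row2  ⇒  L[3][2]=-2, U row3=(0, 0, 0, 3)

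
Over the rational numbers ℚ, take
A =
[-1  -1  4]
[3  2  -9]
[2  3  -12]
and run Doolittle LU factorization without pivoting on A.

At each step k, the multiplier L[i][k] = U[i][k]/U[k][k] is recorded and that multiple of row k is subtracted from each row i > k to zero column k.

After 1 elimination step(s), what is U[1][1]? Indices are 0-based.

k=0: U[0][0]=-1
  eliminate (1,0): mult=-3, new row 1: (0, -1, 3); set L[1][0]=-3
  eliminate (2,0): mult=-2, new row 2: (0, 1, -4); set L[2][0]=-2

U[1][1] = -1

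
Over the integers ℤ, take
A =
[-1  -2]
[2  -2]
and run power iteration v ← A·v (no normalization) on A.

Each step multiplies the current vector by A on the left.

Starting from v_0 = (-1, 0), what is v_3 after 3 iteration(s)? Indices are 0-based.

v_3 = (-15, -6)

v_0 = (-1, 0).
v_1 = A·v_0 = (1, -2).
v_2 = A·v_1 = (3, 6).
v_3 = A·v_2 = (-15, -6).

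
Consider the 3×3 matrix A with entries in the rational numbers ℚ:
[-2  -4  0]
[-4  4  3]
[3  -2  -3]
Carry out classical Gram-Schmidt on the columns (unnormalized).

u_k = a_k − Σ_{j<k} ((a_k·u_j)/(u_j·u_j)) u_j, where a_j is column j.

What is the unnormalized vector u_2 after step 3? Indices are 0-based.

Step 1: u_0 = a_0 = (-2, -4, 3).
Step 2: u_1 = a_1 − (-14/29)·u_0 = (-144/29, 60/29, -16/29).
Step 3: u_2 = a_2 − (-21/29)·u_0 − (57/212)·u_1 = (-6/53, -24/53, -36/53).

u_2 = (-6/53, -24/53, -36/53)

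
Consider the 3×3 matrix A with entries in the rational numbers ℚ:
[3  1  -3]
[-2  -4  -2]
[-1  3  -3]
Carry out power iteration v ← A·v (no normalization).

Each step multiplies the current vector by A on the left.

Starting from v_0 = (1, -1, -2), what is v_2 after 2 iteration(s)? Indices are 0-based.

v_2 = (24, -44, 4)

v_0 = (1, -1, -2).
v_1 = A·v_0 = (8, 6, 2).
v_2 = A·v_1 = (24, -44, 4).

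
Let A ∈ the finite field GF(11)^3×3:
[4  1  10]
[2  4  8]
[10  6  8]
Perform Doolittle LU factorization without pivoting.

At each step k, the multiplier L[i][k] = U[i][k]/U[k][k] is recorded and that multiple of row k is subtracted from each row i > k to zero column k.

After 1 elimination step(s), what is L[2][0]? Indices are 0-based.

k=0: U[0][0]=4
  eliminate (1,0): mult=6, new row 1: (0, 9, 3); set L[1][0]=6
  eliminate (2,0): mult=8, new row 2: (0, 9, 5); set L[2][0]=8

L[2][0] = 8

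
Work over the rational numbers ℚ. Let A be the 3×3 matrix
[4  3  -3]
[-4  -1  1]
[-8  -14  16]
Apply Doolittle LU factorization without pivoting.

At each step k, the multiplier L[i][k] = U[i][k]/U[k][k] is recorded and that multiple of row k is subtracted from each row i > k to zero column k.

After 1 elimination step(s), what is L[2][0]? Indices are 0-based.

L[2][0] = -2

[col 0] pivot 4
  R1 -= -1*R0 → (0, 2, -2)  (L[1][0] := -1)
  R2 -= -2*R0 → (0, -8, 10)  (L[2][0] := -2)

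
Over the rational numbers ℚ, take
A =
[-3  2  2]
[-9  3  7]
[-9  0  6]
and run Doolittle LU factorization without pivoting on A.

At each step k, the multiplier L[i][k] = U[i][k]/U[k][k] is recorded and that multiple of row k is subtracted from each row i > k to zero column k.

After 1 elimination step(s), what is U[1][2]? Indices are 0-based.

Step 1: pivot at (0,0) is -3.
  row1 ← row1 − (3)·row0  ⇒  L[1][0]=3, U row1=(0, -3, 1)
  row2 ← row2 − (3)·row0  ⇒  L[2][0]=3, U row2=(0, -6, 0)

U[1][2] = 1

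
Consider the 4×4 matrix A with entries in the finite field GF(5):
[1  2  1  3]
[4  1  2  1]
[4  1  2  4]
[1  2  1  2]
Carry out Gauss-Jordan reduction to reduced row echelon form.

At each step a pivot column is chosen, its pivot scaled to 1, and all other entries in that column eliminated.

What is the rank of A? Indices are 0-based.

pivot(0,0)=1: scale R0 → (1, 2, 1, 3)
  clear (1,0): R1 −= (4)R0 → (0, 3, 3, 4)
  clear (2,0): R2 −= (4)R0 → (0, 3, 3, 2)
  clear (3,0): R3 −= (1)R0 → (0, 0, 0, 4)
pivot(1,1)=3: scale R1 → (0, 1, 1, 3)
  clear (0,1): R0 −= (2)R1 → (1, 0, 4, 2)
  clear (2,1): R2 −= (3)R1 → (0, 0, 0, 3)
col 2: no nonzero at/below row 2; advance.
pivot(2,3)=3: scale R2 → (0, 0, 0, 1)
  clear (0,3): R0 −= (2)R2 → (1, 0, 4, 0)
  clear (1,3): R1 −= (3)R2 → (0, 1, 1, 0)
  clear (3,3): R3 −= (4)R2 → (0, 0, 0, 0)

rank = 3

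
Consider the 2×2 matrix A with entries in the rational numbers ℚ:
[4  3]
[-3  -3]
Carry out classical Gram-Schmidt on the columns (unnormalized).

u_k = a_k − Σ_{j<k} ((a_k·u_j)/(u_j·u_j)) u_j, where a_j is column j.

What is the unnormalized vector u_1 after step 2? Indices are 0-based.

Step 1: u_0 = a_0 = (4, -3).
Step 2: u_1 = a_1 − (21/25)·u_0 = (-9/25, -12/25).

u_1 = (-9/25, -12/25)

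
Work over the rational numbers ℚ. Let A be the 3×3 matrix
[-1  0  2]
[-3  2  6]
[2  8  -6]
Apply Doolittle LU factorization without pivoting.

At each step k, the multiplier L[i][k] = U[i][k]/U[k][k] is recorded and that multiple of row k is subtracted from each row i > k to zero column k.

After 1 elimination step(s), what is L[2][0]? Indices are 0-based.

L[2][0] = -2

[col 0] pivot -1
  R1 -= 3*R0 → (0, 2, 0)  (L[1][0] := 3)
  R2 -= -2*R0 → (0, 8, -2)  (L[2][0] := -2)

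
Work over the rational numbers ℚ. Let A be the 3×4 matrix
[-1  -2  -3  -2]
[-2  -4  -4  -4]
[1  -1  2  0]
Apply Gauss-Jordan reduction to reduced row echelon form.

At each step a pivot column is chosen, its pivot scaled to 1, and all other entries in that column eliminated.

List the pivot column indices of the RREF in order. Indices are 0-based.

[1] R0 /= -1  ⇒  (1, 2, 3, 2)
     R1 -= -2·R0  ⇒  (0, 0, 2, 0)
     R2 -= 1·R0  ⇒  (0, -3, -1, -2)
[2] R1 <-> R2
[2] R1 /= -3  ⇒  (0, 1, 1/3, 2/3)
     R0 -= 2·R1  ⇒  (1, 0, 7/3, 2/3)
[3] R2 /= 2  ⇒  (0, 0, 1, 0)
     R0 -= 7/3·R2  ⇒  (1, 0, 0, 2/3)
     R1 -= 1/3·R2  ⇒  (0, 1, 0, 2/3)

pivot columns: 0, 1, 2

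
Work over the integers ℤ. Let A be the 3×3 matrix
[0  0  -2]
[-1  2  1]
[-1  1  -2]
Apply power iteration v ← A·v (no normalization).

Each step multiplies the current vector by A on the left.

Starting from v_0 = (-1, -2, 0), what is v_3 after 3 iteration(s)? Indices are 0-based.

v_0 = (-1, -2, 0).
v_1 = A·v_0 = (0, -3, -1).
v_2 = A·v_1 = (2, -7, -1).
v_3 = A·v_2 = (2, -17, -7).

v_3 = (2, -17, -7)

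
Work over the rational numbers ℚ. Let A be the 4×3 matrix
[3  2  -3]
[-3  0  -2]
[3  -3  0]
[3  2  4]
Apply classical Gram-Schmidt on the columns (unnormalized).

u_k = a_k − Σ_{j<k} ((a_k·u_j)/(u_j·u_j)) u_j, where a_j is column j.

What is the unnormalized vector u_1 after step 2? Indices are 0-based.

Step 1: u_0 = a_0 = (3, -3, 3, 3).
Step 2: u_1 = a_1 − (1/12)·u_0 = (7/4, 1/4, -13/4, 7/4).

u_1 = (7/4, 1/4, -13/4, 7/4)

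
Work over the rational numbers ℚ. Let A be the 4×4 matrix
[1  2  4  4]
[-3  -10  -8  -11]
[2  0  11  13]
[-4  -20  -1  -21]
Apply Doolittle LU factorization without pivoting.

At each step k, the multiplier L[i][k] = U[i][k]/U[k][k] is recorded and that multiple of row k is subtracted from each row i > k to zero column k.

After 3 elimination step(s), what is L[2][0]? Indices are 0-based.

k=0: U[0][0]=1
  eliminate (1,0): mult=-3, new row 1: (0, -4, 4, 1); set L[1][0]=-3
  eliminate (2,0): mult=2, new row 2: (0, -4, 3, 5); set L[2][0]=2
  eliminate (3,0): mult=-4, new row 3: (0, -12, 15, -5); set L[3][0]=-4
k=1: U[1][1]=-4
  eliminate (2,1): mult=1, new row 2: (0, 0, -1, 4); set L[2][1]=1
  eliminate (3,1): mult=3, new row 3: (0, 0, 3, -8); set L[3][1]=3
k=2: U[2][2]=-1
  eliminate (3,2): mult=-3, new row 3: (0, 0, 0, 4); set L[3][2]=-3

L[2][0] = 2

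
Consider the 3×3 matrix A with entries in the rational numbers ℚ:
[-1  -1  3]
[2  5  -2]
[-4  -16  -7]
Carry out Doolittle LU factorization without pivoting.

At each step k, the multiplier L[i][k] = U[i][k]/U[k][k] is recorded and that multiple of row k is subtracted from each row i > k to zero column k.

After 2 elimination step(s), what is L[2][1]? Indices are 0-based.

k=0: U[0][0]=-1
  eliminate (1,0): mult=-2, new row 1: (0, 3, 4); set L[1][0]=-2
  eliminate (2,0): mult=4, new row 2: (0, -12, -19); set L[2][0]=4
k=1: U[1][1]=3
  eliminate (2,1): mult=-4, new row 2: (0, 0, -3); set L[2][1]=-4

L[2][1] = -4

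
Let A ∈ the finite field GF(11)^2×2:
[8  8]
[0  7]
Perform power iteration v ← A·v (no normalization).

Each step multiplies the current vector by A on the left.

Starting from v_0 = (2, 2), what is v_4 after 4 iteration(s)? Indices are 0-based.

v_0 = (2, 2).
v_1 = A·v_0 = (10, 3).
v_2 = A·v_1 = (5, 10).
v_3 = A·v_2 = (10, 4).
v_4 = A·v_3 = (2, 6).

v_4 = (2, 6)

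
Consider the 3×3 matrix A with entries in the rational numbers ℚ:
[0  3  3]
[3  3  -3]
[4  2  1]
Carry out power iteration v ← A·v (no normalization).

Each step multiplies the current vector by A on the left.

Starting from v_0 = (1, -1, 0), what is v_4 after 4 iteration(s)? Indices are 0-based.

v_0 = (1, -1, 0).
v_1 = A·v_0 = (-3, 0, 2).
v_2 = A·v_1 = (6, -15, -10).
v_3 = A·v_2 = (-75, 3, -16).
v_4 = A·v_3 = (-39, -168, -310).

v_4 = (-39, -168, -310)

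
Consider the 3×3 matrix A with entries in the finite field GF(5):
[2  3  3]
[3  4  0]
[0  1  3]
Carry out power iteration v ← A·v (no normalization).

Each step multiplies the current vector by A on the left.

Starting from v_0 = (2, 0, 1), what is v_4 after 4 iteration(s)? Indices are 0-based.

v_0 = (2, 0, 1).
v_1 = A·v_0 = (2, 1, 3).
v_2 = A·v_1 = (1, 0, 0).
v_3 = A·v_2 = (2, 3, 0).
v_4 = A·v_3 = (3, 3, 3).

v_4 = (3, 3, 3)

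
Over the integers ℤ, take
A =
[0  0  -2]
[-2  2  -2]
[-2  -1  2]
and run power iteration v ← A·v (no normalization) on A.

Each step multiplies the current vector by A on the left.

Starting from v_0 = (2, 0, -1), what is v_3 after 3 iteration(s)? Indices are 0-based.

v_0 = (2, 0, -1).
v_1 = A·v_0 = (2, -2, -6).
v_2 = A·v_1 = (12, 4, -14).
v_3 = A·v_2 = (28, 12, -56).

v_3 = (28, 12, -56)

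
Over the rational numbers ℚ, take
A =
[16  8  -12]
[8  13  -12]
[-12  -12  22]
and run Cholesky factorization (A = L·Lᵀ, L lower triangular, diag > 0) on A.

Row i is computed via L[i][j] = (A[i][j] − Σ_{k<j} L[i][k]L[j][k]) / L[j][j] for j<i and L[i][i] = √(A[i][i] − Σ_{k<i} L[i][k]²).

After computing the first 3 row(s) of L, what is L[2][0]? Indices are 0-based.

L[2][0] = -3

Step 1: L[0][0] = √(16) = 4.
  L[1][0] = (8) / L[0][0] = 2.
Step 2: L[1][1] = √(9) = 3.
  L[2][0] = (-12) / L[0][0] = -3.
  L[2][1] = (-6) / L[1][1] = -2.
Step 3: L[2][2] = √(9) = 3.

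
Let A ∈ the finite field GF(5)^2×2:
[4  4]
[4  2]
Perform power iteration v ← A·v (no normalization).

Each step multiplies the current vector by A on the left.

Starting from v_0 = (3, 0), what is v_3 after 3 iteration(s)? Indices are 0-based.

v_3 = (2, 3)

v_0 = (3, 0).
v_1 = A·v_0 = (2, 2).
v_2 = A·v_1 = (1, 2).
v_3 = A·v_2 = (2, 3).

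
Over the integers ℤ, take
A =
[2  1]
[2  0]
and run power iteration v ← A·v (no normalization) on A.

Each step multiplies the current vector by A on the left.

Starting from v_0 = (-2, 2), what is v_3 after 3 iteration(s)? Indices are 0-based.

v_0 = (-2, 2).
v_1 = A·v_0 = (-2, -4).
v_2 = A·v_1 = (-8, -4).
v_3 = A·v_2 = (-20, -16).

v_3 = (-20, -16)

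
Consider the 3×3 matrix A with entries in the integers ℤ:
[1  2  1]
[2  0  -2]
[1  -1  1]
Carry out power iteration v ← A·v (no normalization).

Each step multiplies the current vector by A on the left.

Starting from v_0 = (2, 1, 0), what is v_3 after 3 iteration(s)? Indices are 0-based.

v_0 = (2, 1, 0).
v_1 = A·v_0 = (4, 4, 1).
v_2 = A·v_1 = (13, 6, 1).
v_3 = A·v_2 = (26, 24, 8).

v_3 = (26, 24, 8)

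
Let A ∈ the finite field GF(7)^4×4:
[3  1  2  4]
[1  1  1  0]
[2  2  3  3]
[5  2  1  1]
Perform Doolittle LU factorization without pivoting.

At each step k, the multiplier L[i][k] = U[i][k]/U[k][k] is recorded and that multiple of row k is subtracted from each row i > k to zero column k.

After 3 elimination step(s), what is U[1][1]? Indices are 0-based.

k=0: U[0][0]=3
  eliminate (1,0): mult=5, new row 1: (0, 3, 5, 1); set L[1][0]=5
  eliminate (2,0): mult=3, new row 2: (0, 6, 4, 5); set L[2][0]=3
  eliminate (3,0): mult=4, new row 3: (0, 5, 0, 6); set L[3][0]=4
k=1: U[1][1]=3
  eliminate (2,1): mult=2, new row 2: (0, 0, 1, 3); set L[2][1]=2
  eliminate (3,1): mult=4, new row 3: (0, 0, 1, 2); set L[3][1]=4
k=2: U[2][2]=1
  eliminate (3,2): mult=1, new row 3: (0, 0, 0, 6); set L[3][2]=1

U[1][1] = 3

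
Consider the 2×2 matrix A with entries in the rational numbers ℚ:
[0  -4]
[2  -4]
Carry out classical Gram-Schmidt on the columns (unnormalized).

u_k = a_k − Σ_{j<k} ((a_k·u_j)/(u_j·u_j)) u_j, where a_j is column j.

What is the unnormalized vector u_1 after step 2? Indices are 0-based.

u_1 = (-4, 0)

Step 1: u_0 = a_0 = (0, 2).
Step 2: u_1 = a_1 − (-2)·u_0 = (-4, 0).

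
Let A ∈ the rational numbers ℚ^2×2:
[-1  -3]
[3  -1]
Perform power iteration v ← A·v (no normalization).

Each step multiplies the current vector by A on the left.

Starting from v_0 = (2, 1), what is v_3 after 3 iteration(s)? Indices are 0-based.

v_3 = (70, -10)

v_0 = (2, 1).
v_1 = A·v_0 = (-5, 5).
v_2 = A·v_1 = (-10, -20).
v_3 = A·v_2 = (70, -10).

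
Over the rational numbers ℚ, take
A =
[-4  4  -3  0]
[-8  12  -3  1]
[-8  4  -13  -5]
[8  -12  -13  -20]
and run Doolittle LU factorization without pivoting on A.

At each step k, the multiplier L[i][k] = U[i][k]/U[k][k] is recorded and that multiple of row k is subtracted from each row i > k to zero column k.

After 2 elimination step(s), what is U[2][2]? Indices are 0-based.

U[2][2] = -4

[col 0] pivot -4
  R1 -= 2*R0 → (0, 4, 3, 1)  (L[1][0] := 2)
  R2 -= 2*R0 → (0, -4, -7, -5)  (L[2][0] := 2)
  R3 -= -2*R0 → (0, -4, -19, -20)  (L[3][0] := -2)
[col 1] pivot 4
  R2 -= -1*R1 → (0, 0, -4, -4)  (L[2][1] := -1)
  R3 -= -1*R1 → (0, 0, -16, -19)  (L[3][1] := -1)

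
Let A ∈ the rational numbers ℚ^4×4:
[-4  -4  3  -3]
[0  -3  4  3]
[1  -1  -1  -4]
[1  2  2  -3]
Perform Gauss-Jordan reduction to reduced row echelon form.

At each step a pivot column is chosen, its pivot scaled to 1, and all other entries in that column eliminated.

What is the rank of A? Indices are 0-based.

[1] R0 /= -4  ⇒  (1, 1, -3/4, 3/4)
     R2 -= 1·R0  ⇒  (0, -2, -1/4, -19/4)
     R3 -= 1·R0  ⇒  (0, 1, 11/4, -15/4)
[2] R1 /= -3  ⇒  (0, 1, -4/3, -1)
     R0 -= 1·R1  ⇒  (1, 0, 7/12, 7/4)
     R2 -= -2·R1  ⇒  (0, 0, -35/12, -27/4)
     R3 -= 1·R1  ⇒  (0, 0, 49/12, -11/4)
[3] R2 /= -35/12  ⇒  (0, 0, 1, 81/35)
     R0 -= 7/12·R2  ⇒  (1, 0, 0, 2/5)
     R1 -= -4/3·R2  ⇒  (0, 1, 0, 73/35)
     R3 -= 49/12·R2  ⇒  (0, 0, 0, -61/5)
[4] R3 /= -61/5  ⇒  (0, 0, 0, 1)
     R0 -= 2/5·R3  ⇒  (1, 0, 0, 0)
     R1 -= 73/35·R3  ⇒  (0, 1, 0, 0)
     R2 -= 81/35·R3  ⇒  (0, 0, 1, 0)

rank = 4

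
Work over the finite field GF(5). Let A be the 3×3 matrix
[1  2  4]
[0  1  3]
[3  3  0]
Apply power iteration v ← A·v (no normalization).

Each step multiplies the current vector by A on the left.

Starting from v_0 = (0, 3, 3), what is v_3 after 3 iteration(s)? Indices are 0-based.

v_3 = (1, 4, 1)

v_0 = (0, 3, 3).
v_1 = A·v_0 = (3, 2, 4).
v_2 = A·v_1 = (3, 4, 0).
v_3 = A·v_2 = (1, 4, 1).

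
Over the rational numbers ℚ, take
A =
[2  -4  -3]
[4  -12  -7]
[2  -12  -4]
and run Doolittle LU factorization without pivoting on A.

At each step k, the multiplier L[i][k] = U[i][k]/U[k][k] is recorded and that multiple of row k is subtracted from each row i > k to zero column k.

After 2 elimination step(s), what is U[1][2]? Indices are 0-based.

k=0: U[0][0]=2
  eliminate (1,0): mult=2, new row 1: (0, -4, -1); set L[1][0]=2
  eliminate (2,0): mult=1, new row 2: (0, -8, -1); set L[2][0]=1
k=1: U[1][1]=-4
  eliminate (2,1): mult=2, new row 2: (0, 0, 1); set L[2][1]=2

U[1][2] = -1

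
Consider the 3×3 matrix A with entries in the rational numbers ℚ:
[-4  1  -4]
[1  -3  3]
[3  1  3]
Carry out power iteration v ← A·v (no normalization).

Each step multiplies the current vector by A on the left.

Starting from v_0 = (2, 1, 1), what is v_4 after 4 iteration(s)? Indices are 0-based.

v_4 = (-120, 185, 27)

v_0 = (2, 1, 1).
v_1 = A·v_0 = (-11, 2, 10).
v_2 = A·v_1 = (6, 13, -1).
v_3 = A·v_2 = (-7, -36, 28).
v_4 = A·v_3 = (-120, 185, 27).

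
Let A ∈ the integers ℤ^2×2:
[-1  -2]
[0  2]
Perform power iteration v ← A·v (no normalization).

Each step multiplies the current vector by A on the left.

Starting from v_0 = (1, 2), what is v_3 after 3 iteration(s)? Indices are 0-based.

v_3 = (-13, 16)

v_0 = (1, 2).
v_1 = A·v_0 = (-5, 4).
v_2 = A·v_1 = (-3, 8).
v_3 = A·v_2 = (-13, 16).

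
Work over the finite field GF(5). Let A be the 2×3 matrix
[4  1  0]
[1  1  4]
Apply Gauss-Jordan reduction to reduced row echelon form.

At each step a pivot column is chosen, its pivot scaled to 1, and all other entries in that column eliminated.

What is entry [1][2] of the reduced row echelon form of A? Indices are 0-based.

[1] R0 /= 4  ⇒  (1, 4, 0)
     R1 -= 1·R0  ⇒  (0, 2, 4)
[2] R1 /= 2  ⇒  (0, 1, 2)
     R0 -= 4·R1  ⇒  (1, 0, 2)

M[1][2] = 2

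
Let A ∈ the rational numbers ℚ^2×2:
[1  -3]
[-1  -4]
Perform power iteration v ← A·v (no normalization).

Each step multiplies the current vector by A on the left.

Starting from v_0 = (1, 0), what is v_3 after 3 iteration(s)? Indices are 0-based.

v_3 = (-5, -16)

v_0 = (1, 0).
v_1 = A·v_0 = (1, -1).
v_2 = A·v_1 = (4, 3).
v_3 = A·v_2 = (-5, -16).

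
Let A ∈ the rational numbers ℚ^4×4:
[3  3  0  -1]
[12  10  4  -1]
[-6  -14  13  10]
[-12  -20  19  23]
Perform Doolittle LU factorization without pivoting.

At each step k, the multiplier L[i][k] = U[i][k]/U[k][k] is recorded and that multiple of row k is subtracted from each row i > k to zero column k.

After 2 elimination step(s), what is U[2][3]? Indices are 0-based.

U[2][3] = -4

[col 0] pivot 3
  R1 -= 4*R0 → (0, -2, 4, 3)  (L[1][0] := 4)
  R2 -= -2*R0 → (0, -8, 13, 8)  (L[2][0] := -2)
  R3 -= -4*R0 → (0, -8, 19, 19)  (L[3][0] := -4)
[col 1] pivot -2
  R2 -= 4*R1 → (0, 0, -3, -4)  (L[2][1] := 4)
  R3 -= 4*R1 → (0, 0, 3, 7)  (L[3][1] := 4)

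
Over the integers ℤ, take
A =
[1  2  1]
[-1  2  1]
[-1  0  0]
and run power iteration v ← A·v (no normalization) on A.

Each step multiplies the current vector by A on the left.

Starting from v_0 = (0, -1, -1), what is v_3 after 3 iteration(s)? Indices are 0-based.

v_0 = (0, -1, -1).
v_1 = A·v_0 = (-3, -3, 0).
v_2 = A·v_1 = (-9, -3, 3).
v_3 = A·v_2 = (-12, 6, 9).

v_3 = (-12, 6, 9)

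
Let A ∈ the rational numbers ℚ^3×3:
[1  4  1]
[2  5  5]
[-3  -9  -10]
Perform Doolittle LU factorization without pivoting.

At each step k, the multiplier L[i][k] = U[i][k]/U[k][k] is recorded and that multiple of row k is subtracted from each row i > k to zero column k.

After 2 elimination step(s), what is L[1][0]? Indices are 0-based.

[col 0] pivot 1
  R1 -= 2*R0 → (0, -3, 3)  (L[1][0] := 2)
  R2 -= -3*R0 → (0, 3, -7)  (L[2][0] := -3)
[col 1] pivot -3
  R2 -= -1*R1 → (0, 0, -4)  (L[2][1] := -1)

L[1][0] = 2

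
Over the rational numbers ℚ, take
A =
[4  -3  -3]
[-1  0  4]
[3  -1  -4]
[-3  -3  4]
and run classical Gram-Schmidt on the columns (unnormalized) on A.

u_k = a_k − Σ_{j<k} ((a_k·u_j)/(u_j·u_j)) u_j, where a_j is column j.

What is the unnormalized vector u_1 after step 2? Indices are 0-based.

Step 1: u_0 = a_0 = (4, -1, 3, -3).
Step 2: u_1 = a_1 − (-6/35)·u_0 = (-81/35, -6/35, -17/35, -123/35).

u_1 = (-81/35, -6/35, -17/35, -123/35)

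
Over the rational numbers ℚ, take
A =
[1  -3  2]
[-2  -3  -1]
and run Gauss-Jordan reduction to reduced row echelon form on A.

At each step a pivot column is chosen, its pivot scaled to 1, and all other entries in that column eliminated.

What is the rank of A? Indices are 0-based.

pivot(0,0)=1: scale R0 → (1, -3, 2)
  clear (1,0): R1 −= (-2)R0 → (0, -9, 3)
pivot(1,1)=-9: scale R1 → (0, 1, -1/3)
  clear (0,1): R0 −= (-3)R1 → (1, 0, 1)

rank = 2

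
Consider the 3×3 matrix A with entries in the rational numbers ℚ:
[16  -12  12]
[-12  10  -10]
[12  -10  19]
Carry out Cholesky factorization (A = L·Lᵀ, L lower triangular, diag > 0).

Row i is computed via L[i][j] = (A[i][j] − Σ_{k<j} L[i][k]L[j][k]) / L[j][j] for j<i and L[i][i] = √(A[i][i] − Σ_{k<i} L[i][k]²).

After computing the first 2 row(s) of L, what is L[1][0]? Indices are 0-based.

L[1][0] = -3

Step 1: L[0][0] = √(16) = 4.
  L[1][0] = (-12) / L[0][0] = -3.
Step 2: L[1][1] = √(1) = 1.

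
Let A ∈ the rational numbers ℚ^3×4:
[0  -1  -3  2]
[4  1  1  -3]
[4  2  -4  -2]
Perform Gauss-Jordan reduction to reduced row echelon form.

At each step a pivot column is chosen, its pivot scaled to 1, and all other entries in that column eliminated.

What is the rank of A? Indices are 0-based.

[1] R0 <-> R1
[1] R0 /= 4  ⇒  (1, 1/4, 1/4, -3/4)
     R2 -= 4·R0  ⇒  (0, 1, -5, 1)
[2] R1 /= -1  ⇒  (0, 1, 3, -2)
     R0 -= 1/4·R1  ⇒  (1, 0, -1/2, -1/4)
     R2 -= 1·R1  ⇒  (0, 0, -8, 3)
[3] R2 /= -8  ⇒  (0, 0, 1, -3/8)
     R0 -= -1/2·R2  ⇒  (1, 0, 0, -7/16)
     R1 -= 3·R2  ⇒  (0, 1, 0, -7/8)

rank = 3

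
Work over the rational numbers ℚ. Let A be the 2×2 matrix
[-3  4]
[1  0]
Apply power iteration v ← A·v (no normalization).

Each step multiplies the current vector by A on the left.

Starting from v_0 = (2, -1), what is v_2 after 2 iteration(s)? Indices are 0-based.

v_2 = (38, -10)

v_0 = (2, -1).
v_1 = A·v_0 = (-10, 2).
v_2 = A·v_1 = (38, -10).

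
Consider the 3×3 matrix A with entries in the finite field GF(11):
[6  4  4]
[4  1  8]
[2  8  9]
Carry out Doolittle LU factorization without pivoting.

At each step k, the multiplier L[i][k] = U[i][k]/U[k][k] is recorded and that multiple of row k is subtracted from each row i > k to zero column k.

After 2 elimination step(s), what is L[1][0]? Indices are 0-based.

Step 1: pivot at (0,0) is 6.
  row1 ← row1 − (8)·row0  ⇒  L[1][0]=8, U row1=(0, 2, 9)
  row2 ← row2 − (4)·row0  ⇒  L[2][0]=4, U row2=(0, 3, 4)
Step 2: pivot at (1,1) is 2.
  row2 ← row2 − (7)·row1  ⇒  L[2][1]=7, U row2=(0, 0, 7)

L[1][0] = 8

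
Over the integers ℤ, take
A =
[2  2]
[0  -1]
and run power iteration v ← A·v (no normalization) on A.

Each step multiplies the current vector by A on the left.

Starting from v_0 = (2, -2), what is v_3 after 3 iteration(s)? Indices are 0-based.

v_0 = (2, -2).
v_1 = A·v_0 = (0, 2).
v_2 = A·v_1 = (4, -2).
v_3 = A·v_2 = (4, 2).

v_3 = (4, 2)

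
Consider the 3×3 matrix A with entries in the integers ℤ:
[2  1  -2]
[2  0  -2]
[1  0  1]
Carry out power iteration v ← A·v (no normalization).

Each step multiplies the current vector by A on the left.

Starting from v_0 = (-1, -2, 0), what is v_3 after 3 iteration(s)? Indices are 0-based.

v_3 = (-12, -6, -13)

v_0 = (-1, -2, 0).
v_1 = A·v_0 = (-4, -2, -1).
v_2 = A·v_1 = (-8, -6, -5).
v_3 = A·v_2 = (-12, -6, -13).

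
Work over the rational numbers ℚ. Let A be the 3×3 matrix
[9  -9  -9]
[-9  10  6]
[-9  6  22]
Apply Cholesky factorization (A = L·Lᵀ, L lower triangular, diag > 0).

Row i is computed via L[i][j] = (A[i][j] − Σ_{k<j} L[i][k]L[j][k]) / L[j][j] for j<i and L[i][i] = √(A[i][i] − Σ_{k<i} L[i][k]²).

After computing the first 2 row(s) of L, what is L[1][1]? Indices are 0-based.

Step 1: L[0][0] = √(9) = 3.
  L[1][0] = (-9) / L[0][0] = -3.
Step 2: L[1][1] = √(1) = 1.

L[1][1] = 1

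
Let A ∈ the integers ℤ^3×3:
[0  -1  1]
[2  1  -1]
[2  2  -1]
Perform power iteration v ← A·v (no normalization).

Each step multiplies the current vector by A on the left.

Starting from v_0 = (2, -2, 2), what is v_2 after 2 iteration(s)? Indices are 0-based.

v_0 = (2, -2, 2).
v_1 = A·v_0 = (4, 0, -2).
v_2 = A·v_1 = (-2, 10, 10).

v_2 = (-2, 10, 10)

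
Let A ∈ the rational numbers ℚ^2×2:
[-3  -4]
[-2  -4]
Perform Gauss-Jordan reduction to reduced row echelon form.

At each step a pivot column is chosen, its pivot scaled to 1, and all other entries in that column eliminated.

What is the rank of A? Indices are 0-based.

pivot(0,0)=-3: scale R0 → (1, 4/3)
  clear (1,0): R1 −= (-2)R0 → (0, -4/3)
pivot(1,1)=-4/3: scale R1 → (0, 1)
  clear (0,1): R0 −= (4/3)R1 → (1, 0)

rank = 2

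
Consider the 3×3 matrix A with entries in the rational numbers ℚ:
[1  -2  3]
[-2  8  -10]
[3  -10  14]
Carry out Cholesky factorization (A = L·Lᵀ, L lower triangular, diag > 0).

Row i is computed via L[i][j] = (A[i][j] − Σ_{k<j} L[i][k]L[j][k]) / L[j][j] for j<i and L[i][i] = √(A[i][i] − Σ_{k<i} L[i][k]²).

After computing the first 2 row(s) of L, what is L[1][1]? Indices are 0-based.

Step 1: L[0][0] = √(1) = 1.
  L[1][0] = (-2) / L[0][0] = -2.
Step 2: L[1][1] = √(4) = 2.

L[1][1] = 2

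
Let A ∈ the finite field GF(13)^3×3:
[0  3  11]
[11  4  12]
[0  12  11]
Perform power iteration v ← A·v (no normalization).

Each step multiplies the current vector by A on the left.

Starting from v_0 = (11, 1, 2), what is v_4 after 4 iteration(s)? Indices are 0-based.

v_0 = (11, 1, 2).
v_1 = A·v_0 = (12, 6, 8).
v_2 = A·v_1 = (2, 5, 4).
v_3 = A·v_2 = (7, 12, 0).
v_4 = A·v_3 = (10, 8, 1).

v_4 = (10, 8, 1)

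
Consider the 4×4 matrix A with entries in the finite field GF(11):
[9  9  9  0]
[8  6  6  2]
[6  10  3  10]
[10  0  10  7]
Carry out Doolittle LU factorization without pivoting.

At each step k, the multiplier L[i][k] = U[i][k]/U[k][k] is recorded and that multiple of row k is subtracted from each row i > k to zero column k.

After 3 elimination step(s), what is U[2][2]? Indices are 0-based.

U[2][2] = 4

Step 1: pivot at (0,0) is 9.
  row1 ← row1 − (7)·row0  ⇒  L[1][0]=7, U row1=(0, 9, 9, 2)
  row2 ← row2 − (8)·row0  ⇒  L[2][0]=8, U row2=(0, 4, 8, 10)
  row3 ← row3 − (6)·row0  ⇒  L[3][0]=6, U row3=(0, 1, 0, 7)
Step 2: pivot at (1,1) is 9.
  row2 ← row2 − (9)·row1  ⇒  L[2][1]=9, U row2=(0, 0, 4, 3)
  row3 ← row3 − (5)·row1  ⇒  L[3][1]=5, U row3=(0, 0, 10, 8)
Step 3: pivot at (2,2) is 4.
  row3 ← row3 − (8)·row2  ⇒  L[3][2]=8, U row3=(0, 0, 0, 6)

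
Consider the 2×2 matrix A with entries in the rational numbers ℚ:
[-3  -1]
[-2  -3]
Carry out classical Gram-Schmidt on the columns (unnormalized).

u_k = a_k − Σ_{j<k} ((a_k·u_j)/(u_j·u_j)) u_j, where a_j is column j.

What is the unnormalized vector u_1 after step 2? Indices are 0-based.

Step 1: u_0 = a_0 = (-3, -2).
Step 2: u_1 = a_1 − (9/13)·u_0 = (14/13, -21/13).

u_1 = (14/13, -21/13)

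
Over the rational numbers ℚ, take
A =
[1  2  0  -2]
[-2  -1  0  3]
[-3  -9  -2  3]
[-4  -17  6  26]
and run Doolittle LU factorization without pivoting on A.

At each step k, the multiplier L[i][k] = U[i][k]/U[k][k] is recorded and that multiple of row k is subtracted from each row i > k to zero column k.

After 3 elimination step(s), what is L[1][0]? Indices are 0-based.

L[1][0] = -2

[col 0] pivot 1
  R1 -= -2*R0 → (0, 3, 0, -1)  (L[1][0] := -2)
  R2 -= -3*R0 → (0, -3, -2, -3)  (L[2][0] := -3)
  R3 -= -4*R0 → (0, -9, 6, 18)  (L[3][0] := -4)
[col 1] pivot 3
  R2 -= -1*R1 → (0, 0, -2, -4)  (L[2][1] := -1)
  R3 -= -3*R1 → (0, 0, 6, 15)  (L[3][1] := -3)
[col 2] pivot -2
  R3 -= -3*R2 → (0, 0, 0, 3)  (L[3][2] := -3)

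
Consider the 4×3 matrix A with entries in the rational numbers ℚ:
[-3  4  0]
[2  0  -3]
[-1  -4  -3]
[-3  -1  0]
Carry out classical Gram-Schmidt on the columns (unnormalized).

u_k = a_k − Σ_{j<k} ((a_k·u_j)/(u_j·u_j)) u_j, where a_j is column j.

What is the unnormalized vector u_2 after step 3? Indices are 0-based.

u_2 = (-1161/734, -1062/367, -1197/734, 72/367)

Step 1: u_0 = a_0 = (-3, 2, -1, -3).
Step 2: u_1 = a_1 − (-5/23)·u_0 = (77/23, 10/23, -97/23, -38/23).
Step 3: u_2 = a_2 − (-3/23)·u_0 − (261/734)·u_1 = (-1161/734, -1062/367, -1197/734, 72/367).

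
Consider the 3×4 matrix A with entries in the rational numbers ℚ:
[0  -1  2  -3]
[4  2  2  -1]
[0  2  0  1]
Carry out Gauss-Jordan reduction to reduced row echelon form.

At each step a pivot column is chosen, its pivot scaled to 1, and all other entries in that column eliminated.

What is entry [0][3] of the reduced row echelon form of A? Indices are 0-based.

M[0][3] = 1/8

step 1: exchange rows 0,1
step 1: normalize row 0 (÷4) = (1, 1/2, 1/2, -1/4)
step 2: normalize row 1 (÷-1) = (0, 1, -2, 3)
  row 0: subtract 1/2×row1 = (1, 0, 3/2, -7/4)
  row 2: subtract 2×row1 = (0, 0, 4, -5)
step 3: normalize row 2 (÷4) = (0, 0, 1, -5/4)
  row 0: subtract 3/2×row2 = (1, 0, 0, 1/8)
  row 1: subtract -2×row2 = (0, 1, 0, 1/2)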